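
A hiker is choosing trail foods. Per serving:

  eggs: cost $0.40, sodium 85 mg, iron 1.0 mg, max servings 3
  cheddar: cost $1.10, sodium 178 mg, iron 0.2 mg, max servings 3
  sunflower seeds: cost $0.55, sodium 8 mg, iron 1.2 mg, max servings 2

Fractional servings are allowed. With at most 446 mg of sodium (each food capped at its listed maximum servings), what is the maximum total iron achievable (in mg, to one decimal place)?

5.6 mg

Iron per mg sodium: sunflower seeds 0.15, eggs 0.01176, cheddar 0.001124.
Take 2 servings of sunflower seeds: uses 16 mg sodium, +2.4 mg iron (running total 2.4 mg).
Take 3 servings of eggs: uses 255 mg sodium, +3.0 mg iron (running total 5.4 mg).
Take 0.9831 servings of cheddar: uses 175 mg sodium, +0.2 mg iron (running total 5.6 mg).
Greedy by best ratio exhausts the sodium allowance optimally: 5.6 mg.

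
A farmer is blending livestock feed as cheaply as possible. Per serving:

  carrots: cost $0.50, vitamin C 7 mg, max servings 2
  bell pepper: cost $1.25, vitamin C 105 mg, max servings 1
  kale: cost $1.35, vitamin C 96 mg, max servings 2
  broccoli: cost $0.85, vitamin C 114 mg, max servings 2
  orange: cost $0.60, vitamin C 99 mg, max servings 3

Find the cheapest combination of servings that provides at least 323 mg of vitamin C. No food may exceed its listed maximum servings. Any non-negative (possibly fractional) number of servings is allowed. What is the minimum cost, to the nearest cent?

$1.99

Cost per mg of vitamin C: orange $0.0061, broccoli $0.0075, bell pepper $0.0119, kale $0.0141, carrots $0.0714.
Take 3 servings of orange: +297.0 mg vitamin C for $1.80 (total $1.80, still need 26.0 mg).
Take 0.2281 servings of broccoli: +26.0 mg vitamin C for $0.19 (total $1.99, still need 0.0 mg).
Filling from the cheapest source first is optimal under one linear minimum: $1.99.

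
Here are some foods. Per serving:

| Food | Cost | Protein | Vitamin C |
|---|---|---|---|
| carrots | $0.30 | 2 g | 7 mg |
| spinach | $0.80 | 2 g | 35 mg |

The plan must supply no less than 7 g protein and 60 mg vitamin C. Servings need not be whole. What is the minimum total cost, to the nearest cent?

$1.68

Two binding constraints pin down two serving amounts, so the optimal mix uses at most two foods. The candidates are each food alone (scaled to the tighter of protein/vitamin C) and each pair with both constraints tight.
carrots only: max(7/2, 60/7) = 8.571 servings → $2.57.
spinach only: max(7/2, 60/35) = 3.5 servings → $2.80.
carrots + spinach with both tight: 2.232 servings and 1.268 servings → $1.68.
The minimum over all feasible corners is $1.68.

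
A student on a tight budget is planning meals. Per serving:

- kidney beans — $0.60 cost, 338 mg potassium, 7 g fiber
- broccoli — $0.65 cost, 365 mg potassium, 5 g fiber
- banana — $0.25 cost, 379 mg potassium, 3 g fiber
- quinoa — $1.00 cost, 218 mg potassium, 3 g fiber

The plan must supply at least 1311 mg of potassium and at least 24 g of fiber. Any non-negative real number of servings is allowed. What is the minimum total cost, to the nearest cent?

$2.00

Compare the cost at each extreme point of the feasible region.
kidney beans only: max(1311/338, 24/7) = 3.879 servings → $2.33.
broccoli only: max(1311/365, 24/5) = 4.8 servings → $3.12.
banana only: max(1311/379, 24/3) = 8 servings → $2.00.
quinoa only: max(1311/218, 24/3) = 8 servings → $8.00.
kidney beans + broccoli with both tight: 2.549 servings and 1.231 servings → $2.33.
kidney beans + banana with both tight: 3.15 servings and 0.6498 servings → $2.05.
kidney beans + quinoa with both tight: 2.537 servings and 2.08 servings → $3.60.
broccoli + banana: the both-tight solution has a negative serving — not a feasible corner.
broccoli + quinoa with both targets exact would need a negative amount; discard.
banana + quinoa with both targets exact would need a negative amount; discard.
The minimum over all feasible corners is $2.00.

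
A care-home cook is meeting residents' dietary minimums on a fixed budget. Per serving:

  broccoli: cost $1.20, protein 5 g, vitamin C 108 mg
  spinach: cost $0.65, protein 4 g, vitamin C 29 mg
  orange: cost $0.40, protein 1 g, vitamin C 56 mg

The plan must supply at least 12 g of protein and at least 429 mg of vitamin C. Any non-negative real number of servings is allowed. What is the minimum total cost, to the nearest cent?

This is a tiny linear program; its minimum lies at a vertex of the feasible set. List the vertices and price them.
broccoli only: max(12/5, 429/108) = 3.972 servings → $4.77.
spinach only: max(12/4, 429/29) = 14.79 servings → $9.62.
orange only: max(12/1, 429/56) = 12 servings → $4.80.
broccoli + spinach: the both-tight solution has a negative serving — not a feasible corner.
broccoli + orange with both tight: 1.413 servings and 4.936 servings → $3.67.
spinach + orange with both tight: 1.246 servings and 7.015 servings → $3.62.
Cheapest feasible corner: $3.62.

$3.62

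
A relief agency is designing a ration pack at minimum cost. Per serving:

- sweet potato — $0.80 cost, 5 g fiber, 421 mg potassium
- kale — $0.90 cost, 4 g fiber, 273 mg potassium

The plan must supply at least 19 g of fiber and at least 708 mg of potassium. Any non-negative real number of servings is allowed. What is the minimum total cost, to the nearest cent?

$3.04

For a min-cost LP with two ≥-constraints, a basic feasible solution has at most two positive variables.
sweet potato only: max(19/5, 708/421) = 3.8 servings → $3.04.
kale only: max(19/4, 708/273) = 4.75 servings → $4.28.
sweet potato + kale: the both-tight solution has a negative serving — not a feasible corner.
So the least-cost plan costs $3.04.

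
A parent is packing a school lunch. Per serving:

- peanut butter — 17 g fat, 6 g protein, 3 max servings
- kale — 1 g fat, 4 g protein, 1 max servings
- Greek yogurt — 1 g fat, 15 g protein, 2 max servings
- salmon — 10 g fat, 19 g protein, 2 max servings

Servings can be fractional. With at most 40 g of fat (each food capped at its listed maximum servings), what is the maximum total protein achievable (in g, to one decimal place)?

78.0 g

Protein per g fat: Greek yogurt 15, kale 4, salmon 1.9, peanut butter 0.3529.
Take 2 servings of Greek yogurt: uses 2 g fat, +30.0 g protein (running total 30.0 g).
Take 1 serving of kale: uses 1 g fat, +4.0 g protein (running total 34.0 g).
Take 2 servings of salmon: uses 20 g fat, +38.0 g protein (running total 72.0 g).
Take 1 serving of peanut butter: uses 17 g fat, +6.0 g protein (running total 78.0 g).
Greedy by best ratio exhausts the fat allowance optimally: 78.0 g.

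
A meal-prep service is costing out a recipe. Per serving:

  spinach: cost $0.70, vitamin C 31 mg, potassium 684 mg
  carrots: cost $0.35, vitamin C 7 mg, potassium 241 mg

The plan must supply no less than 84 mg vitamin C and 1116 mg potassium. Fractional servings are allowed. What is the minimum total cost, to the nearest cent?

Minimising a linear cost over {vitamin C ≥ 84, potassium ≥ 1116, servings ≥ 0} — the optimum is at a vertex, using one or two foods.
spinach only: max(84/31, 1116/684) = 2.71 servings → $1.90.
carrots only: max(84/7, 1116/241) = 12 servings → $4.20.
spinach + carrots with both targets exact would need a negative amount; discard.
Cheapest feasible corner: $1.90.

$1.90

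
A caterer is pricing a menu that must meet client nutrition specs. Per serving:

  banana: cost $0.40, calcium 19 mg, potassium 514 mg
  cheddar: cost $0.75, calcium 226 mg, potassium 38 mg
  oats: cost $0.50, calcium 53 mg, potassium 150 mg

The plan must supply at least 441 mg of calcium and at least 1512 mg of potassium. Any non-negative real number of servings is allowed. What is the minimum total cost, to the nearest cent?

$2.41

With two linear requirements the optimum uses one or two foods; enumerate the corners.
banana only: max(441/19, 1512/514) = 23.21 servings → $9.28.
cheddar only: max(441/226, 1512/38) = 39.79 servings → $29.84.
oats only: max(441/53, 1512/150) = 10.08 servings → $5.04.
banana + cheddar with both tight: 2.815 servings and 1.715 servings → $2.41.
banana + oats with both tight: 0.5734 servings and 8.115 servings → $4.29.
cheddar + oats with both targets exact would need a negative amount; discard.
So the least-cost plan costs $2.41.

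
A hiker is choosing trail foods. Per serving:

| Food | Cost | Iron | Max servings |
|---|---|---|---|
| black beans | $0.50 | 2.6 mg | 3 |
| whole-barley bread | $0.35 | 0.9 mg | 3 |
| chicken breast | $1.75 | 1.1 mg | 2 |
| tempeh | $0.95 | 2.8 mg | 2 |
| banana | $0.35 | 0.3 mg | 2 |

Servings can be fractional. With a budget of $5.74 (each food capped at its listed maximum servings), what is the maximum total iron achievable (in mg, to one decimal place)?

Iron per dollar: black beans 5.2, tempeh 2.947, whole-barley bread 2.571, banana 0.8571, chicken breast 0.6286.
Take 3 servings of black beans: spends $1.50, +7.8 mg iron (running total 7.8 mg).
Take 2 servings of tempeh: spends $1.90, +5.6 mg iron (running total 13.4 mg).
Take 3 servings of whole-barley bread: spends $1.05, +2.7 mg iron (running total 16.1 mg).
Take 2 servings of banana: spends $0.70, +0.6 mg iron (running total 16.7 mg).
Take 0.3371 servings of chicken breast: spends $0.59, +0.4 mg iron (running total 17.1 mg).
Greedy by best ratio exhausts the cost allowance optimally: 17.1 mg.

17.1 mg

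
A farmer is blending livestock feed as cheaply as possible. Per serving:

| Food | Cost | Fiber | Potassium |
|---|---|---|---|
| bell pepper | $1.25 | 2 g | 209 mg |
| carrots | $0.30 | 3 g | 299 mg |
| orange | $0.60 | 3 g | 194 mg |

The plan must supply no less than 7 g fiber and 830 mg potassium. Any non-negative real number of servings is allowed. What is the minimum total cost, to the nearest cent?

$0.83

A basic optimal solution has at most two foods positive. Try each food alone and each pair with both targets met exactly.
bell pepper only: max(7/2, 830/209) = 3.971 servings → $4.96.
carrots only: max(7/3, 830/299) = 2.776 servings → $0.83.
orange only: max(7/3, 830/194) = 4.278 servings → $2.57.
bell pepper + carrots with both targets exact would need a negative amount; discard.
bell pepper + orange with both targets exact would need a negative amount; discard.
carrots + orange: the both-tight solution has a negative serving — not a feasible corner.
Cheapest feasible corner: $0.83.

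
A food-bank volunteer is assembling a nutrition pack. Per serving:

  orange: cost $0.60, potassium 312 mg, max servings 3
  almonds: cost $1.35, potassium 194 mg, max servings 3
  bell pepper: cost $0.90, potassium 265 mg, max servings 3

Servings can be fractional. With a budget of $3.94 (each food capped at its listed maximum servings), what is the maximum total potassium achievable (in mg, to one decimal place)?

Potassium per dollar: orange 520, bell pepper 294.4, almonds 143.7.
Take 3 servings of orange: spends $1.80, +936.0 mg potassium (running total 936.0 mg).
Take 2.378 servings of bell pepper: spends $2.14, +630.1 mg potassium (running total 1566.1 mg).
Filling greedily by potassium-per-dollar is optimal for one linear limit, giving 1566.1 mg.

1566.1 mg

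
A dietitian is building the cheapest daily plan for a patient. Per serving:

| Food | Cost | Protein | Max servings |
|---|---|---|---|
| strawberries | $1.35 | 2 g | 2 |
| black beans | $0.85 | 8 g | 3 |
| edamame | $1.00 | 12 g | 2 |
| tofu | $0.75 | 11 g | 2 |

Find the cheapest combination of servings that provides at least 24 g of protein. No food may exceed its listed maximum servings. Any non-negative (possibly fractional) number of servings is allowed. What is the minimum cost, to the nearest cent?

Cost per g of protein: tofu $0.0682, edamame $0.0833, black beans $0.1062, strawberries $0.6750.
Take 2 servings of tofu: +22.0 g protein for $1.50 (total $1.50, still need 2.0 g).
Take 0.1667 servings of edamame: +2.0 g protein for $0.17 (total $1.67, still need 0.0 g).
Greedy by cheapest-per-g is optimal for a single linear constraint, so the minimum cost is $1.67.

$1.67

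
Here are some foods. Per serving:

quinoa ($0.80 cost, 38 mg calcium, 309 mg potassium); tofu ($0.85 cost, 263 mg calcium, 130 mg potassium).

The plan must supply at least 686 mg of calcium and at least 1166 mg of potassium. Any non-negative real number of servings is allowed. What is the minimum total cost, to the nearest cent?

$4.15

At the optimum either one food covers both requirements or two foods hit both targets exactly; no other combination can be cheaper.
quinoa only: max(686/38, 1166/309) = 18.05 servings → $14.44.
tofu only: max(686/263, 1166/130) = 8.969 servings → $7.62.
quinoa + tofu with both tight: 2.849 servings and 2.197 servings → $4.15.
Cheapest feasible corner: $4.15.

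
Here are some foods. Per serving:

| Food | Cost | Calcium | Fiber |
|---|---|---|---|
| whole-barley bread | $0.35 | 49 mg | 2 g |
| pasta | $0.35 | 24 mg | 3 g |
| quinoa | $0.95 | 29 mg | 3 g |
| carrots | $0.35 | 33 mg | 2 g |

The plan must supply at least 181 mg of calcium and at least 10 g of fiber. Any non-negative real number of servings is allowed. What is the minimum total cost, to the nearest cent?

$1.52

For a min-cost LP with two ≥-constraints, a basic feasible solution has at most two positive variables.
whole-barley bread only: max(181/49, 10/2) = 5 servings → $1.75.
pasta only: max(181/24, 10/3) = 7.542 servings → $2.64.
quinoa only: max(181/29, 10/3) = 6.241 servings → $5.93.
carrots only: max(181/33, 10/2) = 5.485 servings → $1.92.
whole-barley bread + pasta with both tight: 3.061 servings and 1.293 servings → $1.52.
whole-barley bread + quinoa with both tight: 2.843 servings and 1.438 servings → $2.36.
whole-barley bread + carrots with both tight: 1 serving and 4 servings → $1.75.
pasta + quinoa with both targets exact would need a negative amount; discard.
pasta + carrots: the both-tight solution has a negative serving — not a feasible corner.
quinoa + carrots with both targets exact would need a negative amount; discard.
The minimum over all feasible corners is $1.52.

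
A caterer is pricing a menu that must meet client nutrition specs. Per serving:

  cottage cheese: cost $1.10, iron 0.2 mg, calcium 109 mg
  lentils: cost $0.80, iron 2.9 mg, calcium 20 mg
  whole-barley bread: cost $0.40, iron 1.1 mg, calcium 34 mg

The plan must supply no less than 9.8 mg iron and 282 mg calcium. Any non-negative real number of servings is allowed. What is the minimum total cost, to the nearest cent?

$3.49

This is a tiny linear program; its minimum lies at a vertex of the feasible set. List the vertices and price them.
cottage cheese only: max(9.8/0.2, 282/109) = 49 servings → $53.90.
lentils only: max(9.8/2.9, 282/20) = 14.1 servings → $11.28.
whole-barley bread only: max(9.8/1.1, 282/34) = 8.909 servings → $3.56.
cottage cheese + lentils with both tight: 1.992 servings and 3.242 servings → $4.79.
cottage cheese + whole-barley bread: the both-tight solution has a negative serving — not a feasible corner.
lentils + whole-barley bread with both tight: 0.3003 servings and 8.117 servings → $3.49.
So the least-cost plan costs $3.49.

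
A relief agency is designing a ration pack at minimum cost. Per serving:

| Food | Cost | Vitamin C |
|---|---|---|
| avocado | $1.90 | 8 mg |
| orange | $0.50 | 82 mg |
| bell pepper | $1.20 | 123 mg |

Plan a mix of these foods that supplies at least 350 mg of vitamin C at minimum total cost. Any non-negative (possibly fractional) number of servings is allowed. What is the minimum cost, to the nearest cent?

$2.13

Cost per mg of vitamin C: orange $0.0061, bell pepper $0.0098, avocado $0.2375.
With no serving limits, use only orange: 350 mg / 82 mg = 4.268 servings × $0.50 = $2.13.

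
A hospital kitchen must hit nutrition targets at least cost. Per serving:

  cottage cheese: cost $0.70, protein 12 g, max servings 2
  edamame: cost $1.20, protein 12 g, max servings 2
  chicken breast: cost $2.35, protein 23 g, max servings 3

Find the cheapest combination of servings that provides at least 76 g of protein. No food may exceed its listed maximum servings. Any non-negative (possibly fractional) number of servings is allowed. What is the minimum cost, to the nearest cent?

$6.66

Cost per g of protein: cottage cheese $0.0583, edamame $0.1000, chicken breast $0.1022.
Take 2 servings of cottage cheese: +24.0 g protein for $1.40 (total $1.40, still need 52.0 g).
Take 2 servings of edamame: +24.0 g protein for $2.40 (total $3.80, still need 28.0 g).
Take 1.217 servings of chicken breast: +28.0 g protein for $2.86 (total $6.66, still need 0.0 g).
Greedy by cheapest-per-g is optimal for a single linear constraint, so the minimum cost is $6.66.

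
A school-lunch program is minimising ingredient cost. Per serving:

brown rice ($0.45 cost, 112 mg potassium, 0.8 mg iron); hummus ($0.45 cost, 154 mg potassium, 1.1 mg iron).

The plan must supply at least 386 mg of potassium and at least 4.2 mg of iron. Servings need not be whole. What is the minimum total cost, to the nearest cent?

$1.72

This is a tiny linear program; its minimum lies at a vertex of the feasible set. List the vertices and price them.
brown rice only: max(386/112, 4.2/0.8) = 5.25 servings → $2.36.
hummus only: max(386/154, 4.2/1.1) = 3.818 servings → $1.72.
brown rice + hummus (both tight): parallel constraints — no distinct corner.
So the least-cost plan costs $1.72.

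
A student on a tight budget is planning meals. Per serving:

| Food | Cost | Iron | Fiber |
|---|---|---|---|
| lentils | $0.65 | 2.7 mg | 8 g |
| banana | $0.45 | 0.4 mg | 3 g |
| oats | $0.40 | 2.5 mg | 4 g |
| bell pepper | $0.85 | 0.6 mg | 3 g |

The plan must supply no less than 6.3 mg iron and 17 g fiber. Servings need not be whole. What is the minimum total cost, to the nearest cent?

Compare the cost at each extreme point of the feasible region.
lentils only: max(6.3/2.7, 17/8) = 2.333 servings → $1.52.
banana only: max(6.3/0.4, 17/3) = 15.75 servings → $7.09.
oats only: max(6.3/2.5, 17/4) = 4.25 servings → $1.70.
bell pepper only: max(6.3/0.6, 17/3) = 10.5 servings → $8.93.
lentils + banana with both targets exact would need a negative amount; discard.
lentils + oats with both tight: 1.88 servings and 0.4891 servings → $1.42.
lentils + bell pepper with both targets exact would need a negative amount; discard.
banana + oats with both tight: 2.932 servings and 2.051 servings → $2.14.
banana + bell pepper: intersection lies outside the first quadrant.
oats + bell pepper with both tight: 1.706 servings and 3.392 servings → $3.57.
Cheapest feasible corner: $1.42.

$1.42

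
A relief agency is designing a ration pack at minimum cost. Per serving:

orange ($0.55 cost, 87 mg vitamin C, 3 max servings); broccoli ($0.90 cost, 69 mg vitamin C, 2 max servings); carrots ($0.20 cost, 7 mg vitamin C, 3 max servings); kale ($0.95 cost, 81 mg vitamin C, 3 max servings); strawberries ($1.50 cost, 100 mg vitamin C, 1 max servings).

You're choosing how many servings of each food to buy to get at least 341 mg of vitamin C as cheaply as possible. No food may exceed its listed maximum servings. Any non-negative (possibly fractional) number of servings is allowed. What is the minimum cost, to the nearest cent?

$2.59

Cost per mg of vitamin C: orange $0.0063, kale $0.0117, broccoli $0.0130, strawberries $0.0150, carrots $0.0286.
Take 3 servings of orange: +261.0 mg vitamin C for $1.65 (total $1.65, still need 80.0 mg).
Take 0.9877 servings of kale: +80.0 mg vitamin C for $0.94 (total $2.59, still need 0.0 mg).
Greedy by cheapest-per-mg is optimal for a single linear constraint, so the minimum cost is $2.59.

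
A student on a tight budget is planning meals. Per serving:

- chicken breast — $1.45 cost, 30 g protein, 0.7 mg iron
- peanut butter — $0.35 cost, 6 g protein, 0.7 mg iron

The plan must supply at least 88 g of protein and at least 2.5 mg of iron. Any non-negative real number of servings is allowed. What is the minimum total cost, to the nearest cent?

$4.30

At the optimum either one food covers both requirements or two foods hit both targets exactly; no other combination can be cheaper.
chicken breast only: max(88/30, 2.5/0.7) = 3.571 servings → $5.18.
peanut butter only: max(88/6, 2.5/0.7) = 14.67 servings → $5.13.
chicken breast + peanut butter with both tight: 2.774 servings and 0.7976 servings → $4.30.
Cheapest feasible corner: $4.30.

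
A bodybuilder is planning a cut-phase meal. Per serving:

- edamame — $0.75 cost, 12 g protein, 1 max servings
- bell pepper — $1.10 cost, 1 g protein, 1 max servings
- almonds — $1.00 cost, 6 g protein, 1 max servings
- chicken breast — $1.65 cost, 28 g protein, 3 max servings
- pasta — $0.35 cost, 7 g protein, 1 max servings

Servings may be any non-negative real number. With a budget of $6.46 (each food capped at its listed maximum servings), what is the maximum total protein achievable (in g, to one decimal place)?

105.5 g

Protein per dollar: pasta 20, chicken breast 16.97, edamame 16, almonds 6, bell pepper 0.9091.
Take 1 serving of pasta: spends $0.35, +7.0 g protein (running total 7.0 g).
Take 3 servings of chicken breast: spends $4.95, +84.0 g protein (running total 91.0 g).
Take 1 serving of edamame: spends $0.75, +12.0 g protein (running total 103.0 g).
Take 0.41 servings of almonds: spends $0.41, +2.5 g protein (running total 105.5 g).
Filling greedily by protein-per-dollar is optimal for one linear limit, giving 105.5 g.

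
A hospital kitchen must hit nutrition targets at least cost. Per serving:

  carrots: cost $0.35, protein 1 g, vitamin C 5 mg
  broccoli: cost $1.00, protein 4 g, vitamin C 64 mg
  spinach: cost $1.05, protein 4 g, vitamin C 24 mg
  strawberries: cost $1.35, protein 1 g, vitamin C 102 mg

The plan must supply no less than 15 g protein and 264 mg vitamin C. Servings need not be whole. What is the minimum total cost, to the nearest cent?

$4.06

With two linear requirements the optimum uses one or two foods; enumerate the corners.
carrots only: max(15/1, 264/5) = 52.8 servings → $18.48.
broccoli only: max(15/4, 264/64) = 4.125 servings → $4.12.
spinach only: max(15/4, 264/24) = 11 servings → $11.55.
strawberries only: max(15/1, 264/102) = 15 servings → $20.25.
carrots + broccoli with both targets exact would need a negative amount; discard.
carrots + spinach: the both-tight solution has a negative serving — not a feasible corner.
carrots + strawberries with both tight: 13.05 servings and 1.948 servings → $7.20.
broccoli + spinach: intersection lies outside the first quadrant.
broccoli + strawberries with both tight: 3.68 servings and 0.2791 servings → $4.06.
spinach + strawberries with both tight: 3.297 servings and 1.812 servings → $5.91.
The minimum over all feasible corners is $4.06.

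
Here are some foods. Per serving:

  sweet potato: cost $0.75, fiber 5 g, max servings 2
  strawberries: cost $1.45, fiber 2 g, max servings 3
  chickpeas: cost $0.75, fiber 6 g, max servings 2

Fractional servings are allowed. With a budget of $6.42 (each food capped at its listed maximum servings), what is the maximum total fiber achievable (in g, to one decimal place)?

26.7 g

Fiber per dollar: chickpeas 8, sweet potato 6.667, strawberries 1.379.
Take 2 servings of chickpeas: spends $1.50, +12.0 g fiber (running total 12.0 g).
Take 2 servings of sweet potato: spends $1.50, +10.0 g fiber (running total 22.0 g).
Take 2.359 servings of strawberries: spends $3.42, +4.7 g fiber (running total 26.7 g).
Greedy by best ratio exhausts the cost allowance optimally: 26.7 g.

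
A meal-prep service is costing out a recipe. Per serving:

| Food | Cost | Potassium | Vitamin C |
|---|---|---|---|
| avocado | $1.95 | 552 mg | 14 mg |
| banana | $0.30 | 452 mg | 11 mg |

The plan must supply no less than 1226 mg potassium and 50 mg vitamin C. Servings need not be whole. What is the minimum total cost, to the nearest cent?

$1.36

Compare the cost at each extreme point of the feasible region.
avocado only: max(1226/552, 50/14) = 3.571 servings → $6.96.
banana only: max(1226/452, 50/11) = 4.545 servings → $1.36.
avocado + banana with both targets exact would need a negative amount; discard.
The minimum over all feasible corners is $1.36.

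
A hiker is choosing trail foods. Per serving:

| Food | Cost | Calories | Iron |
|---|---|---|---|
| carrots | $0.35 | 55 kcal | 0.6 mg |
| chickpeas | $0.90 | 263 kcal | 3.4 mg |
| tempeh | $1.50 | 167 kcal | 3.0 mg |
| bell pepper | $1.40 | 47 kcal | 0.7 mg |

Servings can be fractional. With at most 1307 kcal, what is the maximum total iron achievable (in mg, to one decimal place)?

23.5 mg

Iron per kcal: tempeh 0.01796, bell pepper 0.01489, chickpeas 0.01293, carrots 0.01091.
With no serving limits, spend the whole calories allowance on tempeh: 1307 kcal / 167 kcal × 3.0 mg = 23.5 mg.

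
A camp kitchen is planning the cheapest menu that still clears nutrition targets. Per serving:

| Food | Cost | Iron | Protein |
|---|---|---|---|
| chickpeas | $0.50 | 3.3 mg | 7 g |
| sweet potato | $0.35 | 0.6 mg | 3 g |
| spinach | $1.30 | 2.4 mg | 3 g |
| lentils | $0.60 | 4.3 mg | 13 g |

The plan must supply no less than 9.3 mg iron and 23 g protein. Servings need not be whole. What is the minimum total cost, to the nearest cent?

chickpeas only: max(9.3/3.3, 23/7) = 3.286 servings → $1.64.
sweet potato only: max(9.3/0.6, 23/3) = 15.5 servings → $5.42.
spinach only: max(9.3/2.4, 23/3) = 7.667 servings → $9.97.
lentils only: max(9.3/4.3, 23/13) = 2.163 servings → $1.30.
chickpeas + sweet potato with both tight: 2.474 servings and 1.895 servings → $1.90.
chickpeas + spinach with both targets exact would need a negative amount; discard.
chickpeas + lentils with both tight: 1.719 servings and 0.8438 servings → $1.37.
sweet potato + spinach with both tight: 5.056 servings and 2.611 servings → $5.16.
sweet potato + lentils: the both-tight solution has a negative serving — not a feasible corner.
spinach + lentils with both tight: 1.202 servings and 1.492 servings → $2.46.
The minimum over all feasible corners is $1.30.

$1.30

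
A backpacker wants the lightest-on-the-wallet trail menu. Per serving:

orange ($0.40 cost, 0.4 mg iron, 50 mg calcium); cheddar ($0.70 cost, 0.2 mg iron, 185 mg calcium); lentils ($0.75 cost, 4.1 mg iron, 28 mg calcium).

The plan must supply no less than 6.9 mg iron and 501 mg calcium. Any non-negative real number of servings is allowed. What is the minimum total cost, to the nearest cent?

The cheapest plan sits at a corner of the feasible region — with two constraints it uses at most two foods.
orange only: max(6.9/0.4, 501/50) = 17.25 servings → $6.90.
cheddar only: max(6.9/0.2, 501/185) = 34.5 servings → $24.15.
lentils only: max(6.9/4.1, 501/28) = 17.89 servings → $13.42.
orange + cheddar with both targets exact would need a negative amount; discard.
orange + lentils with both tight: 9.602 servings and 0.7461 servings → $4.40.
cheddar + lentils with both tight: 2.472 servings and 1.562 servings → $2.90.
The minimum over all feasible corners is $2.90.

$2.90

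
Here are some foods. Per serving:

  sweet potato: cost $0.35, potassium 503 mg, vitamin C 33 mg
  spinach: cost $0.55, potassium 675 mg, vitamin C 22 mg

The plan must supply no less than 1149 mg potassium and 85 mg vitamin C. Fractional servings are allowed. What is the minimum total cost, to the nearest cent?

$0.90

sweet potato only: max(1149/503, 85/33) = 2.576 servings → $0.90.
spinach only: max(1149/675, 85/22) = 3.864 servings → $2.12.
sweet potato + spinach with both targets exact would need a negative amount; discard.
The minimum over all feasible corners is $0.90.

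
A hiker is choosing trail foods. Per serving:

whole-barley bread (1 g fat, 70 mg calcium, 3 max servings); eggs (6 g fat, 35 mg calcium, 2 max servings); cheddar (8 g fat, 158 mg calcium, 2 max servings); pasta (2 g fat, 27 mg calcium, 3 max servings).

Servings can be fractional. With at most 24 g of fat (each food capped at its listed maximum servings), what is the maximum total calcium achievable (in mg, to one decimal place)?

Calcium per g fat: whole-barley bread 70, cheddar 19.75, pasta 13.5, eggs 5.833.
Take 3 servings of whole-barley bread: uses 3 g fat, +210.0 mg calcium (running total 210.0 mg).
Take 2 servings of cheddar: uses 16 g fat, +316.0 mg calcium (running total 526.0 mg).
Take 2.5 servings of pasta: uses 5 g fat, +67.5 mg calcium (running total 593.5 mg).
Filling greedily by calcium-per-g fat is optimal for one linear limit, giving 593.5 mg.

593.5 mg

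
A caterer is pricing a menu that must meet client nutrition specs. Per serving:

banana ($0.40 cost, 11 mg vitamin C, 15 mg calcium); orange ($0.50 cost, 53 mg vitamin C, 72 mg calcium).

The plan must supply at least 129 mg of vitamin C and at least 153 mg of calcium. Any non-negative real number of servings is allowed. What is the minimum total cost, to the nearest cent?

$1.22

banana only: max(129/11, 153/15) = 11.73 servings → $4.69.
orange only: max(129/53, 153/72) = 2.434 servings → $1.22.
banana + orange: intersection lies outside the first quadrant.
Cheapest feasible corner: $1.22.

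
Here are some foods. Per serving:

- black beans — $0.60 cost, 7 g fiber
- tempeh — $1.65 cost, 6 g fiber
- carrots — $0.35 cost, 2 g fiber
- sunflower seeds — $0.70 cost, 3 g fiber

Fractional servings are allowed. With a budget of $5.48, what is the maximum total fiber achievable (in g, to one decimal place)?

63.9 g

Fiber per dollar: black beans 11.67, carrots 5.714, sunflower seeds 4.286, tempeh 3.636.
With no serving limits, spend the whole cost allowance on black beans: $5.48 / $0.60 × 7 g = 63.9 g.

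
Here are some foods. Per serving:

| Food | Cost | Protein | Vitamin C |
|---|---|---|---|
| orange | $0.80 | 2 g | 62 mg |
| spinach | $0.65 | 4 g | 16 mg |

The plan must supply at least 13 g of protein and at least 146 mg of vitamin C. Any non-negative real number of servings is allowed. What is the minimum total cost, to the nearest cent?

orange only: max(13/2, 146/62) = 6.5 servings → $5.20.
spinach only: max(13/4, 146/16) = 9.125 servings → $5.93.
orange + spinach with both tight: 1.741 servings and 2.38 servings → $2.94.
So the least-cost plan costs $2.94.

$2.94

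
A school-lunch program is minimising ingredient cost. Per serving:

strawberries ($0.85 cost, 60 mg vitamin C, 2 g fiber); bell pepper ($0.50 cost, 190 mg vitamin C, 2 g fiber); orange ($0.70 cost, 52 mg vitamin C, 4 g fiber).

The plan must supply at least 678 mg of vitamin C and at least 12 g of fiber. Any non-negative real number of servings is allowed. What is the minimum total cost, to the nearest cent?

$2.58

strawberries only: max(678/60, 12/2) = 11.3 servings → $9.61.
bell pepper only: max(678/190, 12/2) = 6 servings → $3.00.
orange only: max(678/52, 12/4) = 13.04 servings → $9.13.
strawberries + bell pepper with both tight: 3.554 servings and 2.446 servings → $4.24.
strawberries + orange: intersection lies outside the first quadrant.
bell pepper + orange with both tight: 3.183 servings and 1.409 servings → $2.58.
The minimum over all feasible corners is $2.58.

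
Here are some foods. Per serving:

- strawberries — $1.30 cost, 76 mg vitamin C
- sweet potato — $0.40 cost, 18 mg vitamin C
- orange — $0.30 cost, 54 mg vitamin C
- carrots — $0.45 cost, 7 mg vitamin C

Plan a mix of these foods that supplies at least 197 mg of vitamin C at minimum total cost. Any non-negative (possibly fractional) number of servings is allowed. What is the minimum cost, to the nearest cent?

Cost per mg of vitamin C: orange $0.0056, strawberries $0.0171, sweet potato $0.0222, carrots $0.0643.
With no serving limits, use only orange: 197 mg / 54 mg = 3.648 servings × $0.30 = $1.09.

$1.09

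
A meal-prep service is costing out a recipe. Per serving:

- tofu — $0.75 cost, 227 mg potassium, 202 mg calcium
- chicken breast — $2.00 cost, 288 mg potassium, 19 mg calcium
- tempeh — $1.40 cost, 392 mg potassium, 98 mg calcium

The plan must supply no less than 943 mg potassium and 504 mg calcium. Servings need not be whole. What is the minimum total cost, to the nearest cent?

The cheapest plan sits at a corner of the feasible region — with two constraints it uses at most two foods.
tofu only: max(943/227, 504/202) = 4.154 servings → $3.12.
chicken breast only: max(943/288, 504/19) = 26.53 servings → $53.05.
tempeh only: max(943/392, 504/98) = 5.143 servings → $7.20.
tofu + chicken breast with both tight: 2.362 servings and 1.412 servings → $4.60.
tofu + tempeh with both tight: 1.847 servings and 1.336 servings → $3.26.
chicken breast + tempeh: intersection lies outside the first quadrant.
So the least-cost plan costs $3.12.

$3.12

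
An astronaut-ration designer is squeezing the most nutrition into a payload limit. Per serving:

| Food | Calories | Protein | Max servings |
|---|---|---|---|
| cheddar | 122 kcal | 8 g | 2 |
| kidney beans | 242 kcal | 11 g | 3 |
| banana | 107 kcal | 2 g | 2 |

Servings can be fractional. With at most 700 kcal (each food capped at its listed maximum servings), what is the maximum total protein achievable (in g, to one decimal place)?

Protein per kcal: cheddar 0.06557, kidney beans 0.04545, banana 0.01869.
Take 2 servings of cheddar: uses 244 kcal, +16.0 g protein (running total 16.0 g).
Take 1.884 servings of kidney beans: uses 456 kcal, +20.7 g protein (running total 36.7 g).
Greedy by best ratio exhausts the calories allowance optimally: 36.7 g.

36.7 g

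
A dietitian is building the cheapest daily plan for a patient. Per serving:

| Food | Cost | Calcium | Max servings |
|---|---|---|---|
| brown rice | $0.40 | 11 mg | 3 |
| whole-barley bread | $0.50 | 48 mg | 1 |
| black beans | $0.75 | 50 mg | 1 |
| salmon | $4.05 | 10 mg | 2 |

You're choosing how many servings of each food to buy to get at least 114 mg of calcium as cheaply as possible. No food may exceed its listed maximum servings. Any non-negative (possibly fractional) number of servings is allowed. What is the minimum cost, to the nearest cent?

$1.83

Cost per mg of calcium: whole-barley bread $0.0104, black beans $0.0150, brown rice $0.0364, salmon $0.4050.
Take 1 serving of whole-barley bread: +48.0 mg calcium for $0.50 (total $0.50, still need 66.0 mg).
Take 1 serving of black beans: +50.0 mg calcium for $0.75 (total $1.25, still need 16.0 mg).
Take 1.455 servings of brown rice: +16.0 mg calcium for $0.58 (total $1.83, still need 0.0 mg).
Filling from the cheapest source first is optimal under one linear minimum: $1.83.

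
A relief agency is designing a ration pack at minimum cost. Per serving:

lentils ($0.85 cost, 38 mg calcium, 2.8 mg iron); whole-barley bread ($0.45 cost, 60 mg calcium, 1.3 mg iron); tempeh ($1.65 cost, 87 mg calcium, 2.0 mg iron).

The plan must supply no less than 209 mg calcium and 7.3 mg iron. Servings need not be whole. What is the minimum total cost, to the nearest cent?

An LP optimum is at a vertex; with two nutrient constraints at most two foods are used. Check each candidate.
lentils only: max(209/38, 7.3/2.8) = 5.5 servings → $4.67.
whole-barley bread only: max(209/60, 7.3/1.3) = 5.615 servings → $2.53.
tempeh only: max(209/87, 7.3/2.0) = 3.65 servings → $6.02.
lentils + whole-barley bread with both tight: 1.402 servings and 2.595 servings → $2.36.
lentils + tempeh with both tight: 1.295 servings and 1.837 servings → $4.13.
whole-barley bread + tempeh with both targets exact would need a negative amount; discard.
The minimum over all feasible corners is $2.36.

$2.36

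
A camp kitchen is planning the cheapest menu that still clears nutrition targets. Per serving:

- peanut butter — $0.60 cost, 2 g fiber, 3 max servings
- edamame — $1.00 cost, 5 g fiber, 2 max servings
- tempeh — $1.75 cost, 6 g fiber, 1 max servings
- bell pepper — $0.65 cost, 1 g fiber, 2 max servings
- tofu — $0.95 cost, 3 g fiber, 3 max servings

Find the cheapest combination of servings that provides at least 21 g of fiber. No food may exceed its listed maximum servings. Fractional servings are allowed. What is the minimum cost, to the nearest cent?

Cost per g of fiber: edamame $0.2000, tempeh $0.2917, peanut butter $0.3000, tofu $0.3167, bell pepper $0.6500.
Take 2 servings of edamame: +10.0 g fiber for $2.00 (total $2.00, still need 11.0 g).
Take 1 serving of tempeh: +6.0 g fiber for $1.75 (total $3.75, still need 5.0 g).
Take 2.5 servings of peanut butter: +5.0 g fiber for $1.50 (total $5.25, still need 0.0 g).
Greedy by cheapest-per-g is optimal for a single linear constraint, so the minimum cost is $5.25.

$5.25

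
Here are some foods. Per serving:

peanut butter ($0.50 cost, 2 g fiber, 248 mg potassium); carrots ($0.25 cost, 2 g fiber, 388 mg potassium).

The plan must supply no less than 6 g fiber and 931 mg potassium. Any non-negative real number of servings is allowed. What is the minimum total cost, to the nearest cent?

Check every corner: each single food scaled to meet both minima, and each pair solved so both constraints bind.
peanut butter only: max(6/2, 931/248) = 3.754 servings → $1.88.
carrots only: max(6/2, 931/388) = 3 servings → $0.75.
peanut butter + carrots with both tight: 1.664 servings and 1.336 servings → $1.17.
The minimum over all feasible corners is $0.75.

$0.75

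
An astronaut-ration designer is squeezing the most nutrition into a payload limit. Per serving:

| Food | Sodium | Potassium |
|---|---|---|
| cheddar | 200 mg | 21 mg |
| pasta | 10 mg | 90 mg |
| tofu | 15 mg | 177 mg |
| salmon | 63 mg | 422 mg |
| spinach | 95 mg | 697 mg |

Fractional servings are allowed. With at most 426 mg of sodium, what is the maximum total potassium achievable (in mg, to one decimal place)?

Potassium per mg sodium: tofu 11.8, pasta 9, spinach 7.337, salmon 6.698, cheddar 0.105.
With no serving limits, spend the whole sodium allowance on tofu: 426 mg / 15 mg × 177 mg = 5026.8 mg.

5026.8 mg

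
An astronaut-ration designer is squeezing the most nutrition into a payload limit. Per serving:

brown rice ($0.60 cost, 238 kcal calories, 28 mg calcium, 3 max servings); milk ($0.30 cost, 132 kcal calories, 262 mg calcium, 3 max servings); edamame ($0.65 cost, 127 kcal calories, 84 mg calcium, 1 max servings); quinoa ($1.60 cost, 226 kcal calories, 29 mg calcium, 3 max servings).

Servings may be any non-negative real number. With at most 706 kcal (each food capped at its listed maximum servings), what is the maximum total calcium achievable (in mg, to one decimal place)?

Calcium per kcal: milk 1.985, edamame 0.6614, quinoa 0.1283, brown rice 0.1176.
Take 3 servings of milk: uses 396 kcal, +786.0 mg calcium (running total 786.0 mg).
Take 1 serving of edamame: uses 127 kcal, +84.0 mg calcium (running total 870.0 mg).
Take 0.8097 servings of quinoa: uses 183 kcal, +23.5 mg calcium (running total 893.5 mg).
Greedy by best ratio exhausts the calories allowance optimally: 893.5 mg.

893.5 mg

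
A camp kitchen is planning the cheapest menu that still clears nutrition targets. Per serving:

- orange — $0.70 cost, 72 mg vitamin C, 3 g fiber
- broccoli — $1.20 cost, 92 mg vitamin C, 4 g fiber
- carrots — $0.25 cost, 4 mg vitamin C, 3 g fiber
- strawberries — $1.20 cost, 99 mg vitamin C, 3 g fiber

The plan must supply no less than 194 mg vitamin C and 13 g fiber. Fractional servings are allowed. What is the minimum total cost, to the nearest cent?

With two linear requirements the optimum uses one or two foods; enumerate the corners.
orange only: max(194/72, 13/3) = 4.333 servings → $3.03.
broccoli only: max(194/92, 13/4) = 3.25 servings → $3.90.
carrots only: max(194/4, 13/3) = 48.5 servings → $12.12.
strawberries only: max(194/99, 13/3) = 4.333 servings → $5.20.
orange + broccoli: intersection lies outside the first quadrant.
orange + carrots with both tight: 2.598 servings and 1.735 servings → $2.25.
orange + strawberries: the both-tight solution has a negative serving — not a feasible corner.
broccoli + carrots with both tight: 2.038 servings and 1.615 servings → $2.85.
broccoli + strawberries: intersection lies outside the first quadrant.
carrots + strawberries with both tight: 2.474 servings and 1.86 servings → $2.85.
The minimum over all feasible corners is $2.25.

$2.25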